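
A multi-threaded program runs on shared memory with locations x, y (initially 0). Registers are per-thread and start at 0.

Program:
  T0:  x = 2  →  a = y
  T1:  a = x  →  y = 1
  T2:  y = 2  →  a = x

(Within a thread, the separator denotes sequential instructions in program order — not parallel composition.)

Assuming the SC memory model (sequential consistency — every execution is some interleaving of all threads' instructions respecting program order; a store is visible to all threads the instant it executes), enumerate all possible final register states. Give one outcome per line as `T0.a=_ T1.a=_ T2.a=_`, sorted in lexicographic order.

T0.a=0 T1.a=0 T2.a=2
T0.a=0 T1.a=2 T2.a=2
T0.a=1 T1.a=0 T2.a=0
T0.a=1 T1.a=0 T2.a=2
T0.a=1 T1.a=2 T2.a=0
T0.a=1 T1.a=2 T2.a=2
T0.a=2 T1.a=0 T2.a=0
T0.a=2 T1.a=0 T2.a=2
T0.a=2 T1.a=2 T2.a=0
T0.a=2 T1.a=2 T2.a=2

outcome vector order: (T0.a,T1.a,T2.a)
|SC outcomes| = 10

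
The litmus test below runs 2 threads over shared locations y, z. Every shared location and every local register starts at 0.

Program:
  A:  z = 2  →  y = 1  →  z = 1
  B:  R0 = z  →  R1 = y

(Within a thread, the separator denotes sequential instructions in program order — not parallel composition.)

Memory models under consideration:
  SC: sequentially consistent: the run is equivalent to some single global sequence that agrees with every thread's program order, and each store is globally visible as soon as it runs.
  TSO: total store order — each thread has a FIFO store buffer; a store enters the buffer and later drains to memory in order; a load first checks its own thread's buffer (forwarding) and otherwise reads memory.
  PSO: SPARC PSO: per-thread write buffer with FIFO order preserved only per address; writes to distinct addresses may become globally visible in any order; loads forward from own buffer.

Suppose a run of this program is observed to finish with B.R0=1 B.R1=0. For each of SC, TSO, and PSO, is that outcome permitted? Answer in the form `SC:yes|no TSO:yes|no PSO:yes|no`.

outcome vector order: (B.R0,B.R1)
SC: 5 outcomes — {0/0; 0/1; 1/1; 2/0; 2/1}
TSO: 5 outcomes — {0/0; 0/1; 1/1; 2/0; 2/1}
PSO: 6 outcomes — {0/0; 0/1; 1/0; 1/1; 2/0; 2/1}
target 1/0 ∈ {PSO}

SC:no TSO:no PSO:yes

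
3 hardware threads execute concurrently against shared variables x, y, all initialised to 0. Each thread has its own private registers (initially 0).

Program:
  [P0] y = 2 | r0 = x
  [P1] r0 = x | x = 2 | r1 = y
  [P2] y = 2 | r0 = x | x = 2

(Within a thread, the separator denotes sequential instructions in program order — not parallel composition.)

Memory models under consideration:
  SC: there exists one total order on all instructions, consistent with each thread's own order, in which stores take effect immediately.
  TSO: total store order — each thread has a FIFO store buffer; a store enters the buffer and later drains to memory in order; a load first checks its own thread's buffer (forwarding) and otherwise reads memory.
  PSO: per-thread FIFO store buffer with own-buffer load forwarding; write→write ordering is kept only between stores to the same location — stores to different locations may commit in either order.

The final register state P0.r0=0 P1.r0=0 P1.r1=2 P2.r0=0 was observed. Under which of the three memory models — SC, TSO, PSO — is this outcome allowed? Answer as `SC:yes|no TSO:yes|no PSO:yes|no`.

outcome vector order: (P0.r0,P1.r0,P1.r1,P2.r0)
SC (7): 0020 0022 0220 2002 2020 2022 2220
TSO (10): 0000 0002 0020 0022 0220 2000 2002 2020 2022 2220
PSO (12): 0000 0002 0020 0022 0200 0220 2000 2002 2020 2022 2200 2220
target 0020 ∈ {SC,TSO,PSO}

SC:yes TSO:yes PSO:yes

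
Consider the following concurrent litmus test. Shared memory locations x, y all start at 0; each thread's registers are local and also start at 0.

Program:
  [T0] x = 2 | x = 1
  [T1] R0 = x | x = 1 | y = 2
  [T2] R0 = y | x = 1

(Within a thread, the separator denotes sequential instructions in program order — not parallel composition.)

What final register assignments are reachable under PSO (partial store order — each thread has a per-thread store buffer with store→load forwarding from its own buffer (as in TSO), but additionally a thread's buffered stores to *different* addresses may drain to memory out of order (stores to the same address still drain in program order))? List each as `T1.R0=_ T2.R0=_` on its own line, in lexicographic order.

outcome vector order: (T1.R0,T2.R0)
|PSO outcomes| = 6

T1.R0=0 T2.R0=0
T1.R0=0 T2.R0=2
T1.R0=1 T2.R0=0
T1.R0=1 T2.R0=2
T1.R0=2 T2.R0=0
T1.R0=2 T2.R0=2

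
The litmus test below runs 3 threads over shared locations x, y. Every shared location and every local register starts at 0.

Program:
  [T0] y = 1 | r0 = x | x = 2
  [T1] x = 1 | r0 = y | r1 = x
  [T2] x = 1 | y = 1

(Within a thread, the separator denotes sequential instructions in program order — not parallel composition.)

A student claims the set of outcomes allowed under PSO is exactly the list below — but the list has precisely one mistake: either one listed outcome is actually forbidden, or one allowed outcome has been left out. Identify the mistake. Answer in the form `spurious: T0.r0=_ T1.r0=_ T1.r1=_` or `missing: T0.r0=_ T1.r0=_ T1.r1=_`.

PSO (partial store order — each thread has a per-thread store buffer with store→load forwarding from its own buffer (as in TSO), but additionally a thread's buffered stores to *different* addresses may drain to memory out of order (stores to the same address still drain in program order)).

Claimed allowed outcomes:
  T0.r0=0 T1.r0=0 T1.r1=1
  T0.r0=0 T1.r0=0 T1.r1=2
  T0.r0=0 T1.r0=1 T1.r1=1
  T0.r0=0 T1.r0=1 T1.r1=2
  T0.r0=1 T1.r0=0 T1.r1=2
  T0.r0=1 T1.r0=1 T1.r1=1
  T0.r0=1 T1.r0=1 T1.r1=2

outcome vector order: (T0.r0,T1.r0,T1.r1)
PSO: 8 outcomes — {0/0/1 0/0/2 0/1/1 0/1/2 1/0/1 1/0/2 1/1/1 1/1/2}
PSO∖claimed = {1/0/1}

missing: T0.r0=1 T1.r0=0 T1.r1=1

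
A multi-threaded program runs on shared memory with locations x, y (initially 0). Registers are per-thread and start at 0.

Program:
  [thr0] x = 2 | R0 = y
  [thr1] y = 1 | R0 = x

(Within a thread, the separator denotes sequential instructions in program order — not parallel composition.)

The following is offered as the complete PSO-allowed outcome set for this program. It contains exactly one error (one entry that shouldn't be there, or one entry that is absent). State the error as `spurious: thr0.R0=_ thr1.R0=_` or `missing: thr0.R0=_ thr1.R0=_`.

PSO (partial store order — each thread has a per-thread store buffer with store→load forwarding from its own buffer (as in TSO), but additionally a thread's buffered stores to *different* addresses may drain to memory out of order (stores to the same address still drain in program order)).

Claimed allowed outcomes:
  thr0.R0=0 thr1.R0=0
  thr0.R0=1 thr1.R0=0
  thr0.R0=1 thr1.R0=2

missing: thr0.R0=0 thr1.R0=2

outcome vector order: (thr0.R0,thr1.R0)
PSO (4): (0,0) (0,2) (1,0) (1,2)
PSO∖claimed = {(0,2)}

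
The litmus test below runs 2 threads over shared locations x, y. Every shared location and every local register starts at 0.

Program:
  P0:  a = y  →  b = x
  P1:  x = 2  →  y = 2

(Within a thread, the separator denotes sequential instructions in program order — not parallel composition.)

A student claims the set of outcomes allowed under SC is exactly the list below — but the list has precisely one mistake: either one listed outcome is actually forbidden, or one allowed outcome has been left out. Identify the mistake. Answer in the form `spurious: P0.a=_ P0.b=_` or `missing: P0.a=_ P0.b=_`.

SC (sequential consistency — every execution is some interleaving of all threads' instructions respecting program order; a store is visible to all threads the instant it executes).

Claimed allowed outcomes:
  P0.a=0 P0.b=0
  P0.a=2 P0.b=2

outcome vector order: (P0.a,P0.b)
SC: 3 outcomes — {(0,0), (0,2), (2,2)}
SC∖claimed = {(0,2)}

missing: P0.a=0 P0.b=2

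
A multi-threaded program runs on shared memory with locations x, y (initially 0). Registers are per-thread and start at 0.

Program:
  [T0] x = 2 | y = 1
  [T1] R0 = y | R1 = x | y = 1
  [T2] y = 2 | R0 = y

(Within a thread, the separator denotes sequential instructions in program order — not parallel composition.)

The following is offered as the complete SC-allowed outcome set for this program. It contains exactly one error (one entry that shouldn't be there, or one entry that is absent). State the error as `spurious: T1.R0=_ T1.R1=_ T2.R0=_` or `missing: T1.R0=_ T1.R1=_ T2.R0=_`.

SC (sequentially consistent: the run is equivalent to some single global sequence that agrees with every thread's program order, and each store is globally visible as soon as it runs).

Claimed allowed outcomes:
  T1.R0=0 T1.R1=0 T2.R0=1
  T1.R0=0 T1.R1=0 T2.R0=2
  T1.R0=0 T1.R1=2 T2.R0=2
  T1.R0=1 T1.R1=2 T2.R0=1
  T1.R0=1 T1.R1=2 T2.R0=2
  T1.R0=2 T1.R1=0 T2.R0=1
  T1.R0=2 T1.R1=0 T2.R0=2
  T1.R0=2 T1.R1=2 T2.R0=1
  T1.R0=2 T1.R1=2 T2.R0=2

missing: T1.R0=0 T1.R1=2 T2.R0=1

outcome vector order: (T1.R0,T1.R1,T2.R0)
under SC → (0,0,1); (0,0,2); (0,2,1); (0,2,2); (1,2,1); (1,2,2); (2,0,1); (2,0,2); (2,2,1); (2,2,2)
SC∖claimed = {(0,2,1)}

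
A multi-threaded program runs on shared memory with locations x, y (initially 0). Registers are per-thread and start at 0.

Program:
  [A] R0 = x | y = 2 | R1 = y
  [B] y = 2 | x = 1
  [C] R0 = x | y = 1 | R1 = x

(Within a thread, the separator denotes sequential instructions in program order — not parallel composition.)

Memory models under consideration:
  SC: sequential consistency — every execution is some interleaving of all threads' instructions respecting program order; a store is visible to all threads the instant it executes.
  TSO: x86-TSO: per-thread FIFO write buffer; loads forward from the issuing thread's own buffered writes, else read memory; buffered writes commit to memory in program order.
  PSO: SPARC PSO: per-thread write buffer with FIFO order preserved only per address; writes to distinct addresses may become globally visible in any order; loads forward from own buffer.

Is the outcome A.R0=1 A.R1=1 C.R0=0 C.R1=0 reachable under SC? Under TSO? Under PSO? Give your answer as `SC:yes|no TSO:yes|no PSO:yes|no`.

outcome vector order: (A.R0,A.R1,C.R0,C.R1)
under SC → (0,1,0,0), (0,1,0,1), (0,1,1,1), (0,2,0,0), (0,2,0,1), (0,2,1,1), (1,1,0,1), (1,1,1,1), (1,2,0,0), (1,2,0,1), (1,2,1,1)
under TSO → (0,1,0,0), (0,1,0,1), (0,1,1,1), (0,2,0,0), (0,2,0,1), (0,2,1,1), (1,1,0,0), (1,1,0,1), (1,1,1,1), (1,2,0,0), (1,2,0,1), (1,2,1,1)
under PSO → (0,1,0,0), (0,1,0,1), (0,1,1,1), (0,2,0,0), (0,2,0,1), (0,2,1,1), (1,1,0,0), (1,1,0,1), (1,1,1,1), (1,2,0,0), (1,2,0,1), (1,2,1,1)
target (1,1,0,0) ∈ {TSO,PSO}

SC:no TSO:yes PSO:yes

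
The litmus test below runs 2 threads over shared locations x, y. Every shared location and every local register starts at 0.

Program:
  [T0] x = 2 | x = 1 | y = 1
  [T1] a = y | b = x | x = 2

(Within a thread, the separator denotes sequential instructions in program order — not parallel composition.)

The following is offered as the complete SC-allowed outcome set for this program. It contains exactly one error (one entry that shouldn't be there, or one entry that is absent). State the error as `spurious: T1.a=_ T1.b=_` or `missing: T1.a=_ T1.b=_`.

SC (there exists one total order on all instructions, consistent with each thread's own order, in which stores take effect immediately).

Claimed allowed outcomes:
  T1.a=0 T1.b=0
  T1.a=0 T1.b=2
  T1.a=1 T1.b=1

outcome vector order: (T1.a,T1.b)
[SC] allowed = {<0 0>, <0 1>, <0 2>, <1 1>}
SC∖claimed = {<0 1>}

missing: T1.a=0 T1.b=1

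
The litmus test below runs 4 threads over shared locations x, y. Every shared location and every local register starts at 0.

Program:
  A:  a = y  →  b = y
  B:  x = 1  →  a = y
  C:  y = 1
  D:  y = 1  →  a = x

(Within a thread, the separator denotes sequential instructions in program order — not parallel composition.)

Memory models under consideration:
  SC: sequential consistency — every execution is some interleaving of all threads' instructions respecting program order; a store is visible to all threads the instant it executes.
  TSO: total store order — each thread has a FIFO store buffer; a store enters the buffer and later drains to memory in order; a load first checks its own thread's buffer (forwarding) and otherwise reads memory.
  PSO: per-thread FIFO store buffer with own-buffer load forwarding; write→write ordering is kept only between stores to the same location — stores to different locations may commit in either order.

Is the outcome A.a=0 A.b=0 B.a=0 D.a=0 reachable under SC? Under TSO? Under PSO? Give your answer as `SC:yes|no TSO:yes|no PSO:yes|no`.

SC:no TSO:yes PSO:yes

outcome vector order: (A.a,A.b,B.a,D.a)
under SC → 0/0/0/1, 0/0/1/0, 0/0/1/1, 0/1/0/1, 0/1/1/0, 0/1/1/1, 1/1/0/1, 1/1/1/0, 1/1/1/1
under TSO → 0/0/0/0, 0/0/0/1, 0/0/1/0, 0/0/1/1, 0/1/0/0, 0/1/0/1, 0/1/1/0, 0/1/1/1, 1/1/0/0, 1/1/0/1, 1/1/1/0, 1/1/1/1
under PSO → 0/0/0/0, 0/0/0/1, 0/0/1/0, 0/0/1/1, 0/1/0/0, 0/1/0/1, 0/1/1/0, 0/1/1/1, 1/1/0/0, 1/1/0/1, 1/1/1/0, 1/1/1/1
target 0/0/0/0 ∈ {TSO,PSO}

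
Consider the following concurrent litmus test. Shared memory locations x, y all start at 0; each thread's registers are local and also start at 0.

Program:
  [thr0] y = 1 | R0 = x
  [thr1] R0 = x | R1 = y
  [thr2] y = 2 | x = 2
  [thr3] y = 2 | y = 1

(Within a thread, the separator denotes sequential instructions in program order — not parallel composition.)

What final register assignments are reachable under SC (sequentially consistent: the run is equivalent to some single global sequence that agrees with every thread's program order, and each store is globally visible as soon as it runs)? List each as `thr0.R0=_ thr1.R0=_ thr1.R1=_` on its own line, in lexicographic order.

thr0.R0=0 thr1.R0=0 thr1.R1=0
thr0.R0=0 thr1.R0=0 thr1.R1=1
thr0.R0=0 thr1.R0=0 thr1.R1=2
thr0.R0=0 thr1.R0=2 thr1.R1=1
thr0.R0=0 thr1.R0=2 thr1.R1=2
thr0.R0=2 thr1.R0=0 thr1.R1=0
thr0.R0=2 thr1.R0=0 thr1.R1=1
thr0.R0=2 thr1.R0=0 thr1.R1=2
thr0.R0=2 thr1.R0=2 thr1.R1=1
thr0.R0=2 thr1.R0=2 thr1.R1=2

outcome vector order: (thr0.R0,thr1.R0,thr1.R1)
|SC outcomes| = 10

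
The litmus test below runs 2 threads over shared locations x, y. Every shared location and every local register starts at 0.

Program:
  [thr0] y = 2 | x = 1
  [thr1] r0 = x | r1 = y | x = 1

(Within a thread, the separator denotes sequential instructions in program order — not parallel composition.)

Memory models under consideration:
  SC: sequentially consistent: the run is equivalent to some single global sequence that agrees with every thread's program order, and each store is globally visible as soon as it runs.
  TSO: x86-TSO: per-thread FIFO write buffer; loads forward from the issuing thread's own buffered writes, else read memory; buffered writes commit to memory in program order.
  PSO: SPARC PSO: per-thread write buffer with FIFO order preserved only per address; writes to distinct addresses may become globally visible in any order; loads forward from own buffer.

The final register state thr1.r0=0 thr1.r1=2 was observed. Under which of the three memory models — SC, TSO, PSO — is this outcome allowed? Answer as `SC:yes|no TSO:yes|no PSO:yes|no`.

outcome vector order: (thr1.r0,thr1.r1)
SC (3): <0 0>; <0 2>; <1 2>
TSO (3): <0 0>; <0 2>; <1 2>
PSO (4): <0 0>; <0 2>; <1 0>; <1 2>
target <0 2> ∈ {SC,TSO,PSO}

SC:yes TSO:yes PSO:yes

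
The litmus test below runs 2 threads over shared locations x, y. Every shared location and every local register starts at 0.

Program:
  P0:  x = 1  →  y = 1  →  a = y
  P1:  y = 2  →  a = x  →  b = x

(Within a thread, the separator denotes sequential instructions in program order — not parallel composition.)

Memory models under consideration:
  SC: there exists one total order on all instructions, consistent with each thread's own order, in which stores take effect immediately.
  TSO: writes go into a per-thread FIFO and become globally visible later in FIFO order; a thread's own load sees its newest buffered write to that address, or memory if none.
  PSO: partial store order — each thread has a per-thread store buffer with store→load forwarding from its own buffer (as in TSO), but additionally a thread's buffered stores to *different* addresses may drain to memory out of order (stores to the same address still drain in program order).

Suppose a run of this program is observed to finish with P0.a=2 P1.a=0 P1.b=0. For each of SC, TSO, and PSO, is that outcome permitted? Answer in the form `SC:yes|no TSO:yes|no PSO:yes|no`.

outcome vector order: (P0.a,P1.a,P1.b)
SC: 4 outcomes — {100; 101; 111; 211}
TSO: 6 outcomes — {100; 101; 111; 200; 201; 211}
PSO: 6 outcomes — {100; 101; 111; 200; 201; 211}
target 200 ∈ {TSO,PSO}

SC:no TSO:yes PSO:yes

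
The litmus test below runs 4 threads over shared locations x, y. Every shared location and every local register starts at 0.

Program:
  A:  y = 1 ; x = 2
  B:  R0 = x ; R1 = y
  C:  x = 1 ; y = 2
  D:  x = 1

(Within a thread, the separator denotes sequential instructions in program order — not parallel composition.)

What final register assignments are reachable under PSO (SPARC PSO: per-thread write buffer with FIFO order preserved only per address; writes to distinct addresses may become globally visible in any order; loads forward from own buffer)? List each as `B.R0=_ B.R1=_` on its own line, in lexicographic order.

outcome vector order: (B.R0,B.R1)
|PSO outcomes| = 9

B.R0=0 B.R1=0
B.R0=0 B.R1=1
B.R0=0 B.R1=2
B.R0=1 B.R1=0
B.R0=1 B.R1=1
B.R0=1 B.R1=2
B.R0=2 B.R1=0
B.R0=2 B.R1=1
B.R0=2 B.R1=2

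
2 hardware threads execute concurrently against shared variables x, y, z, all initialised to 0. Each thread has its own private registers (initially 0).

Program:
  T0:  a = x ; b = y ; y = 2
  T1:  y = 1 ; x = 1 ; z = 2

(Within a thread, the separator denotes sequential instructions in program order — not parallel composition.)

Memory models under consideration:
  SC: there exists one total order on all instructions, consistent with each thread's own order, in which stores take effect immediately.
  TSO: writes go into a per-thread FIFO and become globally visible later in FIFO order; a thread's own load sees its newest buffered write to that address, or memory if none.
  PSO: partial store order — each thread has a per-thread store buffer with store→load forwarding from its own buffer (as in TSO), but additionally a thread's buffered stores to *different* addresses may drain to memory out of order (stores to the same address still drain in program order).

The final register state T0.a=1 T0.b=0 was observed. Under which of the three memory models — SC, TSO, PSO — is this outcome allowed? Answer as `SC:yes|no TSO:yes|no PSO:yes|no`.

outcome vector order: (T0.a,T0.b)
under SC → (0,0); (0,1); (1,1)
under TSO → (0,0); (0,1); (1,1)
under PSO → (0,0); (0,1); (1,0); (1,1)
target (1,0) ∈ {PSO}

SC:no TSO:no PSO:yes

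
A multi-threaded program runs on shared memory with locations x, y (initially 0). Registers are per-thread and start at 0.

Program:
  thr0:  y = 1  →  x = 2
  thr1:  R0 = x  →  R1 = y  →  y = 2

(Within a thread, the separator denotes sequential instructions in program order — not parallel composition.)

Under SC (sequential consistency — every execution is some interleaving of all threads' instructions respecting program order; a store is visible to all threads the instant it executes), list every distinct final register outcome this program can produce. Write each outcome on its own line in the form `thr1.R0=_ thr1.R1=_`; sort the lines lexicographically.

thr1.R0=0 thr1.R1=0
thr1.R0=0 thr1.R1=1
thr1.R0=2 thr1.R1=1

outcome vector order: (thr1.R0,thr1.R1)
|SC outcomes| = 3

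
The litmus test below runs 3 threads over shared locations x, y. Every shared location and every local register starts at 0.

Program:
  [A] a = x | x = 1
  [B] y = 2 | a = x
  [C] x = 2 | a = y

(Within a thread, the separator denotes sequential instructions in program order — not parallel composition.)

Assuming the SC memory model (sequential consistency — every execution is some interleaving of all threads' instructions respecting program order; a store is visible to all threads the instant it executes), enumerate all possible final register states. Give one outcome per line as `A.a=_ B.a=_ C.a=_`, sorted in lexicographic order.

outcome vector order: (A.a,B.a,C.a)
|SC outcomes| = 10

A.a=0 B.a=0 C.a=2
A.a=0 B.a=1 C.a=0
A.a=0 B.a=1 C.a=2
A.a=0 B.a=2 C.a=0
A.a=0 B.a=2 C.a=2
A.a=2 B.a=0 C.a=2
A.a=2 B.a=1 C.a=0
A.a=2 B.a=1 C.a=2
A.a=2 B.a=2 C.a=0
A.a=2 B.a=2 C.a=2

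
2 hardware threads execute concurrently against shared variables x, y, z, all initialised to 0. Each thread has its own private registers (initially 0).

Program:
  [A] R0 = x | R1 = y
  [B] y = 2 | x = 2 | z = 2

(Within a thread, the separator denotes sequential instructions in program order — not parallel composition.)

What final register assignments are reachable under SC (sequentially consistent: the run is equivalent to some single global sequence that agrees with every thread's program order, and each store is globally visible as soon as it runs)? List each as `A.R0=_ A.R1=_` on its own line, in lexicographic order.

A.R0=0 A.R1=0
A.R0=0 A.R1=2
A.R0=2 A.R1=2

outcome vector order: (A.R0,A.R1)
|SC outcomes| = 3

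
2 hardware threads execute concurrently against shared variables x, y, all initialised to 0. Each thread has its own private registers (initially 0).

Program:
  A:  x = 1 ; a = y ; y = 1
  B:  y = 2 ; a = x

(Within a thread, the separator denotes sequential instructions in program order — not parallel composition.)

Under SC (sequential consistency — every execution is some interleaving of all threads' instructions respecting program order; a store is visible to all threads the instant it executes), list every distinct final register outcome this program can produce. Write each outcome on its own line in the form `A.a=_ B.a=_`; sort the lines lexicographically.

outcome vector order: (A.a,B.a)
|SC outcomes| = 3

A.a=0 B.a=1
A.a=2 B.a=0
A.a=2 B.a=1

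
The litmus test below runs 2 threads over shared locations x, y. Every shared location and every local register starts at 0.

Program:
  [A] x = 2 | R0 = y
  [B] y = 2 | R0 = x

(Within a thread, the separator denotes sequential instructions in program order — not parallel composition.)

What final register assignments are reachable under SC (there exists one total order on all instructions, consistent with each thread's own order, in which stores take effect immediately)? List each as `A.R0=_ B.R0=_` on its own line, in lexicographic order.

A.R0=0 B.R0=2
A.R0=2 B.R0=0
A.R0=2 B.R0=2

outcome vector order: (A.R0,B.R0)
|SC outcomes| = 3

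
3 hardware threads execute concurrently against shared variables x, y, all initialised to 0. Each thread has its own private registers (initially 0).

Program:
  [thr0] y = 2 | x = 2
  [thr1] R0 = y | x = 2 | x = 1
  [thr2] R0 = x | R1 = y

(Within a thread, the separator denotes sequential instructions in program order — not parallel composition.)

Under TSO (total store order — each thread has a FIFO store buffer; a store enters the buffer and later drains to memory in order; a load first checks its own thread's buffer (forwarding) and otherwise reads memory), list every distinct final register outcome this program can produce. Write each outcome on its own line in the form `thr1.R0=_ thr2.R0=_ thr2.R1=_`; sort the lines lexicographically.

outcome vector order: (thr1.R0,thr2.R0,thr2.R1)
|TSO outcomes| = 10

thr1.R0=0 thr2.R0=0 thr2.R1=0
thr1.R0=0 thr2.R0=0 thr2.R1=2
thr1.R0=0 thr2.R0=1 thr2.R1=0
thr1.R0=0 thr2.R0=1 thr2.R1=2
thr1.R0=0 thr2.R0=2 thr2.R1=0
thr1.R0=0 thr2.R0=2 thr2.R1=2
thr1.R0=2 thr2.R0=0 thr2.R1=0
thr1.R0=2 thr2.R0=0 thr2.R1=2
thr1.R0=2 thr2.R0=1 thr2.R1=2
thr1.R0=2 thr2.R0=2 thr2.R1=2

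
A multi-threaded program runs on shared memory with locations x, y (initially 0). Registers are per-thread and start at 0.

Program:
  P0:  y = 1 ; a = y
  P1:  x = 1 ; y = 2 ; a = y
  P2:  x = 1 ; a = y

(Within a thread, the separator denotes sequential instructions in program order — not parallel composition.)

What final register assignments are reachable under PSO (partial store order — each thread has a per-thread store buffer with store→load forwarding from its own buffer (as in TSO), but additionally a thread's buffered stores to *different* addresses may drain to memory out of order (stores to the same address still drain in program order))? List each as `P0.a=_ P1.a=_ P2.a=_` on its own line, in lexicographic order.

P0.a=1 P1.a=1 P2.a=0
P0.a=1 P1.a=1 P2.a=1
P0.a=1 P1.a=1 P2.a=2
P0.a=1 P1.a=2 P2.a=0
P0.a=1 P1.a=2 P2.a=1
P0.a=1 P1.a=2 P2.a=2
P0.a=2 P1.a=2 P2.a=0
P0.a=2 P1.a=2 P2.a=1
P0.a=2 P1.a=2 P2.a=2

outcome vector order: (P0.a,P1.a,P2.a)
|PSO outcomes| = 9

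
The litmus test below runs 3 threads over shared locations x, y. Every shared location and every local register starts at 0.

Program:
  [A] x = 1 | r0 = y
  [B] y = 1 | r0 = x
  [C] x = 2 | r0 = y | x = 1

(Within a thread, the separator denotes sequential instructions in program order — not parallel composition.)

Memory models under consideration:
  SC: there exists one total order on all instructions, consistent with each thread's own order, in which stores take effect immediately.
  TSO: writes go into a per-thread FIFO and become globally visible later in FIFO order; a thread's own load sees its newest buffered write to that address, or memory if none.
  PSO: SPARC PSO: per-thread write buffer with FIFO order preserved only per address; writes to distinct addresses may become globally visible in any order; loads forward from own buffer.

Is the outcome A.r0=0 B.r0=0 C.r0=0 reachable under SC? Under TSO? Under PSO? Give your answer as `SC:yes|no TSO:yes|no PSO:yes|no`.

SC:no TSO:yes PSO:yes

outcome vector order: (A.r0,B.r0,C.r0)
SC: 9 outcomes — {010, 011, 020, 021, 101, 110, 111, 120, 121}
TSO: 12 outcomes — {000, 001, 010, 011, 020, 021, 100, 101, 110, 111, 120, 121}
PSO: 12 outcomes — {000, 001, 010, 011, 020, 021, 100, 101, 110, 111, 120, 121}
target 000 ∈ {TSO,PSO}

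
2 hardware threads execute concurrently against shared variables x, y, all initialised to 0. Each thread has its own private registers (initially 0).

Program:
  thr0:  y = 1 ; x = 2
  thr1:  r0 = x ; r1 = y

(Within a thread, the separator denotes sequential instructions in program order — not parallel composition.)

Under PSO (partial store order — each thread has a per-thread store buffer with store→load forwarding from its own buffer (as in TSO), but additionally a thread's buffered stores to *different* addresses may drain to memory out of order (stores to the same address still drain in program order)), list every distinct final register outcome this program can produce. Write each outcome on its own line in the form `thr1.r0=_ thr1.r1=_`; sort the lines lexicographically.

thr1.r0=0 thr1.r1=0
thr1.r0=0 thr1.r1=1
thr1.r0=2 thr1.r1=0
thr1.r0=2 thr1.r1=1

outcome vector order: (thr1.r0,thr1.r1)
|PSO outcomes| = 4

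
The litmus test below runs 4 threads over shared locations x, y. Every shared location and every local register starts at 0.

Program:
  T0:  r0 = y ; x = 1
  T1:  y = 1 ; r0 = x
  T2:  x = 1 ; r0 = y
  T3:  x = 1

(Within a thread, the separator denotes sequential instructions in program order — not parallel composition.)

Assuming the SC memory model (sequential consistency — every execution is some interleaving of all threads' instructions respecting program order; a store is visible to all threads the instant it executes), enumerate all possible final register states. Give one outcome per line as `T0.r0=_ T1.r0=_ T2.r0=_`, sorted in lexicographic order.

outcome vector order: (T0.r0,T1.r0,T2.r0)
|SC outcomes| = 6

T0.r0=0 T1.r0=0 T2.r0=1
T0.r0=0 T1.r0=1 T2.r0=0
T0.r0=0 T1.r0=1 T2.r0=1
T0.r0=1 T1.r0=0 T2.r0=1
T0.r0=1 T1.r0=1 T2.r0=0
T0.r0=1 T1.r0=1 T2.r0=1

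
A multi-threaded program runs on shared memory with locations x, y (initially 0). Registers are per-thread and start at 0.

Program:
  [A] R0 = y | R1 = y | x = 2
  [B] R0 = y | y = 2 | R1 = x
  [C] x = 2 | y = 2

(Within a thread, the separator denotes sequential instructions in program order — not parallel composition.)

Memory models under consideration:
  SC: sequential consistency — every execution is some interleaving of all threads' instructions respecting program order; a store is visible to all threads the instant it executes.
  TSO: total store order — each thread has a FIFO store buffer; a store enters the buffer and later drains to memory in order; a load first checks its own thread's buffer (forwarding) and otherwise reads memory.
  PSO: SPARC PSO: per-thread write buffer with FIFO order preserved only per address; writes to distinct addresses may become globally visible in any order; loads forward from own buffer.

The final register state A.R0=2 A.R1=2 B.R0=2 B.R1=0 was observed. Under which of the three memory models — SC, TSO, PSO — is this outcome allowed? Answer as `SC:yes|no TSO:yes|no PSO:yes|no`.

outcome vector order: (A.R0,A.R1,B.R0,B.R1)
SC: 9 outcomes — {0/0/0/0 0/0/0/2 0/0/2/2 0/2/0/0 0/2/0/2 0/2/2/2 2/2/0/0 2/2/0/2 2/2/2/2}
TSO: 9 outcomes — {0/0/0/0 0/0/0/2 0/0/2/2 0/2/0/0 0/2/0/2 0/2/2/2 2/2/0/0 2/2/0/2 2/2/2/2}
PSO: 12 outcomes — {0/0/0/0 0/0/0/2 0/0/2/0 0/0/2/2 0/2/0/0 0/2/0/2 0/2/2/0 0/2/2/2 2/2/0/0 2/2/0/2 2/2/2/0 2/2/2/2}
target 2/2/2/0 ∈ {PSO}

SC:no TSO:no PSO:yes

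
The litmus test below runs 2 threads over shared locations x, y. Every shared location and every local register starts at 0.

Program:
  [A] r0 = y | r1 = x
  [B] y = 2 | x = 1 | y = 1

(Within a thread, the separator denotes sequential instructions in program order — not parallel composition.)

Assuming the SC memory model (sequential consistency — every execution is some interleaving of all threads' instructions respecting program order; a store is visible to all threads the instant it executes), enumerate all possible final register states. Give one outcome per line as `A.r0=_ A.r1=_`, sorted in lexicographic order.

outcome vector order: (A.r0,A.r1)
|SC outcomes| = 5

A.r0=0 A.r1=0
A.r0=0 A.r1=1
A.r0=1 A.r1=1
A.r0=2 A.r1=0
A.r0=2 A.r1=1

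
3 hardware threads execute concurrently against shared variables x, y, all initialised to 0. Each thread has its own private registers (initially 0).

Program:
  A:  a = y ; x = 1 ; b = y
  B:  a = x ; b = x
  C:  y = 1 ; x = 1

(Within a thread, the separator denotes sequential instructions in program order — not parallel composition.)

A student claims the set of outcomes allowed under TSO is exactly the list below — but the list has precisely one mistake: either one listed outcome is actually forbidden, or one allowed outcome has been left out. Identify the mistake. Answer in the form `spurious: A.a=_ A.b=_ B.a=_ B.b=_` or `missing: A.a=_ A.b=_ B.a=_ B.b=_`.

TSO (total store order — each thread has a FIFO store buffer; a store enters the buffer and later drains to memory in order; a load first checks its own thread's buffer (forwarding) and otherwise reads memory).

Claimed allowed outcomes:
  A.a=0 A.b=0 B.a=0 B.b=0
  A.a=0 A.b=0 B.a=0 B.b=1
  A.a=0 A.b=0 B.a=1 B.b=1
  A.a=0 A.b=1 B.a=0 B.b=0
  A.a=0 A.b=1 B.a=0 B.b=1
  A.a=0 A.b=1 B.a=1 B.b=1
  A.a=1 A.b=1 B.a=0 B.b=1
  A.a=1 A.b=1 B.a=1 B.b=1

missing: A.a=1 A.b=1 B.a=0 B.b=0

outcome vector order: (A.a,A.b,B.a,B.b)
TSO (9): <0 0 0 0> <0 0 0 1> <0 0 1 1> <0 1 0 0> <0 1 0 1> <0 1 1 1> <1 1 0 0> <1 1 0 1> <1 1 1 1>
TSO∖claimed = {<1 1 0 0>}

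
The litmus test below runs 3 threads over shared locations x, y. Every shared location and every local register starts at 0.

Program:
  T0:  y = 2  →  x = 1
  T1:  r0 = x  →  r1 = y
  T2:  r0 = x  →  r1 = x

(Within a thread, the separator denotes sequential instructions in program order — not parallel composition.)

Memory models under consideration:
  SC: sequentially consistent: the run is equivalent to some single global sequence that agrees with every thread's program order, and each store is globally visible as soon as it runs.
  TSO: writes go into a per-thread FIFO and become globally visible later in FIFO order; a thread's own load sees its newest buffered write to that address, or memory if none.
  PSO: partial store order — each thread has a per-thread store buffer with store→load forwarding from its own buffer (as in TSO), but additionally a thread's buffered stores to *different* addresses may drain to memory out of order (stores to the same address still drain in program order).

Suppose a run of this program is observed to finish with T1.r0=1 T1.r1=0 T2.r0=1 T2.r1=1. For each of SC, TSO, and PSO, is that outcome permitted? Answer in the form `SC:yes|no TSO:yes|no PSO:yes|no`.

SC:no TSO:no PSO:yes

outcome vector order: (T1.r0,T1.r1,T2.r0,T2.r1)
SC: 9 outcomes — {<0 0 0 0>, <0 0 0 1>, <0 0 1 1>, <0 2 0 0>, <0 2 0 1>, <0 2 1 1>, <1 2 0 0>, <1 2 0 1>, <1 2 1 1>}
TSO: 9 outcomes — {<0 0 0 0>, <0 0 0 1>, <0 0 1 1>, <0 2 0 0>, <0 2 0 1>, <0 2 1 1>, <1 2 0 0>, <1 2 0 1>, <1 2 1 1>}
PSO: 12 outcomes — {<0 0 0 0>, <0 0 0 1>, <0 0 1 1>, <0 2 0 0>, <0 2 0 1>, <0 2 1 1>, <1 0 0 0>, <1 0 0 1>, <1 0 1 1>, <1 2 0 0>, <1 2 0 1>, <1 2 1 1>}
target <1 0 1 1> ∈ {PSO}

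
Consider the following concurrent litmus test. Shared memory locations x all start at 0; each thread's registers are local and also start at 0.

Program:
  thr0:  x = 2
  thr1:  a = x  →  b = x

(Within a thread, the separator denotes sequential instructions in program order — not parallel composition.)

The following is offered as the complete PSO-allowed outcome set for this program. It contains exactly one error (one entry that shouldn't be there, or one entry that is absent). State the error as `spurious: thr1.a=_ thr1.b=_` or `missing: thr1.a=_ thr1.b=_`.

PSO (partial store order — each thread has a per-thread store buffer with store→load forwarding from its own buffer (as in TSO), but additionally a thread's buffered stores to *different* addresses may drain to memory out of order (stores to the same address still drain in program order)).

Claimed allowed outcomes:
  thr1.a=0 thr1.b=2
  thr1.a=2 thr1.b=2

missing: thr1.a=0 thr1.b=0

outcome vector order: (thr1.a,thr1.b)
PSO (3): (0,0) (0,2) (2,2)
PSO∖claimed = {(0,0)}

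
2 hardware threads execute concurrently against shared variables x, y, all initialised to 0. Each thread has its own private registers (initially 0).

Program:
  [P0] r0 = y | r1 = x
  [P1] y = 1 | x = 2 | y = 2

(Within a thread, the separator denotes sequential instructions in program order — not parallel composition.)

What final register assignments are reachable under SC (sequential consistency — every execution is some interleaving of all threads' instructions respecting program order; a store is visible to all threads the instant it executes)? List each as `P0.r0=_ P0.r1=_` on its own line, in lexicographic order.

P0.r0=0 P0.r1=0
P0.r0=0 P0.r1=2
P0.r0=1 P0.r1=0
P0.r0=1 P0.r1=2
P0.r0=2 P0.r1=2

outcome vector order: (P0.r0,P0.r1)
|SC outcomes| = 5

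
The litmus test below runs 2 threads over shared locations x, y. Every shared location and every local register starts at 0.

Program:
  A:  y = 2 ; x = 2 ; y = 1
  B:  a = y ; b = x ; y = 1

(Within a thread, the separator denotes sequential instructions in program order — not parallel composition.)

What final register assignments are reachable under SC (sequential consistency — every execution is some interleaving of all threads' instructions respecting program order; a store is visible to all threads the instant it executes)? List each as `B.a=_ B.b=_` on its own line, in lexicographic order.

outcome vector order: (B.a,B.b)
|SC outcomes| = 5

B.a=0 B.b=0
B.a=0 B.b=2
B.a=1 B.b=2
B.a=2 B.b=0
B.a=2 B.b=2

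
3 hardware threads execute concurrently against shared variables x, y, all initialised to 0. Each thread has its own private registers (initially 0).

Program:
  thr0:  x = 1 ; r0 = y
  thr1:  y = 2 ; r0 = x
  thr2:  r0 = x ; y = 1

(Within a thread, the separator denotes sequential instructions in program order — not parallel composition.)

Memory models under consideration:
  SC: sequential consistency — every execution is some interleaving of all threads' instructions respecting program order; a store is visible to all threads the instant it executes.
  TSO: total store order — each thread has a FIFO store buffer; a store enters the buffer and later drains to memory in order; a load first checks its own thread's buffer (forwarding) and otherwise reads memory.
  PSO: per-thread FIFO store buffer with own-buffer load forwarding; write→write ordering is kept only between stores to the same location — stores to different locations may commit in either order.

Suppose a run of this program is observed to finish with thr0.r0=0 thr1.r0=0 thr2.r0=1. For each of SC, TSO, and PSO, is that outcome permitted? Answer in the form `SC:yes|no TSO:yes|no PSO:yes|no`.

outcome vector order: (thr0.r0,thr1.r0,thr2.r0)
SC: 10 outcomes — {(0,1,0); (0,1,1); (1,0,0); (1,0,1); (1,1,0); (1,1,1); (2,0,0); (2,0,1); (2,1,0); (2,1,1)}
TSO: 12 outcomes — {(0,0,0); (0,0,1); (0,1,0); (0,1,1); (1,0,0); (1,0,1); (1,1,0); (1,1,1); (2,0,0); (2,0,1); (2,1,0); (2,1,1)}
PSO: 12 outcomes — {(0,0,0); (0,0,1); (0,1,0); (0,1,1); (1,0,0); (1,0,1); (1,1,0); (1,1,1); (2,0,0); (2,0,1); (2,1,0); (2,1,1)}
target (0,0,1) ∈ {TSO,PSO}

SC:no TSO:yes PSO:yes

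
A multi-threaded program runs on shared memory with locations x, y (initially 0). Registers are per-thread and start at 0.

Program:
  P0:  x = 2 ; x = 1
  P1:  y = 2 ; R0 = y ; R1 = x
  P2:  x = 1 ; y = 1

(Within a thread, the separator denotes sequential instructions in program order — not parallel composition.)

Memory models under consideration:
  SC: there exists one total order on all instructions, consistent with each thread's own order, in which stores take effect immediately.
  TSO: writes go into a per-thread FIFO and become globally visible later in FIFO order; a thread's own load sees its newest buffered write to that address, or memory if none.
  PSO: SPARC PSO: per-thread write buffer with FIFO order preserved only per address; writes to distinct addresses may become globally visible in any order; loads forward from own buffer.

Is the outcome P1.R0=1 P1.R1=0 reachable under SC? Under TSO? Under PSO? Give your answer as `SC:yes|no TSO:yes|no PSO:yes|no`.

SC:no TSO:no PSO:yes

outcome vector order: (P1.R0,P1.R1)
SC (5): 1/1 1/2 2/0 2/1 2/2
TSO (5): 1/1 1/2 2/0 2/1 2/2
PSO (6): 1/0 1/1 1/2 2/0 2/1 2/2
target 1/0 ∈ {PSO}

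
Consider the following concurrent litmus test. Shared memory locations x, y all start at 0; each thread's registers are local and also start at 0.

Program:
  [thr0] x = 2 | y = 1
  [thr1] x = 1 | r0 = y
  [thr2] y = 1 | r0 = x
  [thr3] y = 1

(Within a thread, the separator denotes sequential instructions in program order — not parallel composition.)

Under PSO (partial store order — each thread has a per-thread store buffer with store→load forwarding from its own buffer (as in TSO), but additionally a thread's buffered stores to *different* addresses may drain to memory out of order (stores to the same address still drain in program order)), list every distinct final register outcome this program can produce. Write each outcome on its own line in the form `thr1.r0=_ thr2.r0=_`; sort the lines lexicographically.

thr1.r0=0 thr2.r0=0
thr1.r0=0 thr2.r0=1
thr1.r0=0 thr2.r0=2
thr1.r0=1 thr2.r0=0
thr1.r0=1 thr2.r0=1
thr1.r0=1 thr2.r0=2

outcome vector order: (thr1.r0,thr2.r0)
|PSO outcomes| = 6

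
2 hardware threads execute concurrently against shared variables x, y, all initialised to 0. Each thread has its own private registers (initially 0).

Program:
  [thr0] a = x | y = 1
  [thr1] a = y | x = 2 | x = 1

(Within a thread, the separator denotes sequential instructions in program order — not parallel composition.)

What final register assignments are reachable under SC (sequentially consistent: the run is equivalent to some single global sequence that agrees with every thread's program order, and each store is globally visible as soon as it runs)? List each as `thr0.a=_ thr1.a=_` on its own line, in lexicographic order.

outcome vector order: (thr0.a,thr1.a)
|SC outcomes| = 4

thr0.a=0 thr1.a=0
thr0.a=0 thr1.a=1
thr0.a=1 thr1.a=0
thr0.a=2 thr1.a=0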